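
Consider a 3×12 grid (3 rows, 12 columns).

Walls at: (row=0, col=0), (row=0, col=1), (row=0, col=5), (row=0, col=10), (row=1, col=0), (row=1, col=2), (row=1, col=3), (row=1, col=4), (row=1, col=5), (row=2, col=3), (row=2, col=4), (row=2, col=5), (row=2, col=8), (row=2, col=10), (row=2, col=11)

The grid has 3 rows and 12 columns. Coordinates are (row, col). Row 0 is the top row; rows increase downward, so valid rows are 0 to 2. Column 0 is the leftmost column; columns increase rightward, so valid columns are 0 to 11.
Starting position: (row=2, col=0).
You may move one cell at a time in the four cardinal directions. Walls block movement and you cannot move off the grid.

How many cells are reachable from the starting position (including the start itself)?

Answer: Reachable cells: 4

Derivation:
BFS flood-fill from (row=2, col=0):
  Distance 0: (row=2, col=0)
  Distance 1: (row=2, col=1)
  Distance 2: (row=1, col=1), (row=2, col=2)
Total reachable: 4 (grid has 21 open cells total)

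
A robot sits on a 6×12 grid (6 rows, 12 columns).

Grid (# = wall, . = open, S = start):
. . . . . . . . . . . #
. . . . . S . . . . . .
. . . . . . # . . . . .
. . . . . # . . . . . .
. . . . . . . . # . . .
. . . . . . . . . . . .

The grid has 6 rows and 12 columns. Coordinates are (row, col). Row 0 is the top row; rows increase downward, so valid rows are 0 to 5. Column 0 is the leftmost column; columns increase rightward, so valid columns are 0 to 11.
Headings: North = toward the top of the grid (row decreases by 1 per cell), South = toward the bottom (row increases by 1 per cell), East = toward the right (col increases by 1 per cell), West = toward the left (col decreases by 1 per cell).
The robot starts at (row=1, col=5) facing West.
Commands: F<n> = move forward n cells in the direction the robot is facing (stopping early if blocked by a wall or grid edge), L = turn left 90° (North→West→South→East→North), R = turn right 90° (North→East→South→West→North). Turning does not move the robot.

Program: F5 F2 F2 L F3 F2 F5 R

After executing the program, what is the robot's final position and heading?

Answer: Final position: (row=5, col=0), facing West

Derivation:
Start: (row=1, col=5), facing West
  F5: move forward 5, now at (row=1, col=0)
  F2: move forward 0/2 (blocked), now at (row=1, col=0)
  F2: move forward 0/2 (blocked), now at (row=1, col=0)
  L: turn left, now facing South
  F3: move forward 3, now at (row=4, col=0)
  F2: move forward 1/2 (blocked), now at (row=5, col=0)
  F5: move forward 0/5 (blocked), now at (row=5, col=0)
  R: turn right, now facing West
Final: (row=5, col=0), facing West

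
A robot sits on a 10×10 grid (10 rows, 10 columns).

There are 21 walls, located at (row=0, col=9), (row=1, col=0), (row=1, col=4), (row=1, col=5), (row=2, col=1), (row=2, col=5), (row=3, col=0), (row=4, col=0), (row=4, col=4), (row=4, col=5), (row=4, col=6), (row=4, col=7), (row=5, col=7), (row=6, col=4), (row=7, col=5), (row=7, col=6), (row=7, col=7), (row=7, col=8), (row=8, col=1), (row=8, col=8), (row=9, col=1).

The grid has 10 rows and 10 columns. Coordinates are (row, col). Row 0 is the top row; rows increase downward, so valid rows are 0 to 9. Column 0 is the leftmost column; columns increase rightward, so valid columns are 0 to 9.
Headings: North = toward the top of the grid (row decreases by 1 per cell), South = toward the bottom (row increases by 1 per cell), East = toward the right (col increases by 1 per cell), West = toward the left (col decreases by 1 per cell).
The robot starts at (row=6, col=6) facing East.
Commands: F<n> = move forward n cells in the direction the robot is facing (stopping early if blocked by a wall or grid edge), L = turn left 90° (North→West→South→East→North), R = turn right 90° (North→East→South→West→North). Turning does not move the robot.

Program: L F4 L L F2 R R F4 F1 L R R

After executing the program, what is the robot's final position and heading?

Start: (row=6, col=6), facing East
  L: turn left, now facing North
  F4: move forward 1/4 (blocked), now at (row=5, col=6)
  L: turn left, now facing West
  L: turn left, now facing South
  F2: move forward 1/2 (blocked), now at (row=6, col=6)
  R: turn right, now facing West
  R: turn right, now facing North
  F4: move forward 1/4 (blocked), now at (row=5, col=6)
  F1: move forward 0/1 (blocked), now at (row=5, col=6)
  L: turn left, now facing West
  R: turn right, now facing North
  R: turn right, now facing East
Final: (row=5, col=6), facing East

Answer: Final position: (row=5, col=6), facing East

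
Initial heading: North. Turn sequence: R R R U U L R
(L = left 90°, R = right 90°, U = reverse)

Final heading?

Answer: Final heading: West

Derivation:
Start: North
  R (right (90° clockwise)) -> East
  R (right (90° clockwise)) -> South
  R (right (90° clockwise)) -> West
  U (U-turn (180°)) -> East
  U (U-turn (180°)) -> West
  L (left (90° counter-clockwise)) -> South
  R (right (90° clockwise)) -> West
Final: West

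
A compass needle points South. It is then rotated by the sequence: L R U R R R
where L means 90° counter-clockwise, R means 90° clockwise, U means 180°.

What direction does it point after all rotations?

Answer: Final heading: West

Derivation:
Start: South
  L (left (90° counter-clockwise)) -> East
  R (right (90° clockwise)) -> South
  U (U-turn (180°)) -> North
  R (right (90° clockwise)) -> East
  R (right (90° clockwise)) -> South
  R (right (90° clockwise)) -> West
Final: West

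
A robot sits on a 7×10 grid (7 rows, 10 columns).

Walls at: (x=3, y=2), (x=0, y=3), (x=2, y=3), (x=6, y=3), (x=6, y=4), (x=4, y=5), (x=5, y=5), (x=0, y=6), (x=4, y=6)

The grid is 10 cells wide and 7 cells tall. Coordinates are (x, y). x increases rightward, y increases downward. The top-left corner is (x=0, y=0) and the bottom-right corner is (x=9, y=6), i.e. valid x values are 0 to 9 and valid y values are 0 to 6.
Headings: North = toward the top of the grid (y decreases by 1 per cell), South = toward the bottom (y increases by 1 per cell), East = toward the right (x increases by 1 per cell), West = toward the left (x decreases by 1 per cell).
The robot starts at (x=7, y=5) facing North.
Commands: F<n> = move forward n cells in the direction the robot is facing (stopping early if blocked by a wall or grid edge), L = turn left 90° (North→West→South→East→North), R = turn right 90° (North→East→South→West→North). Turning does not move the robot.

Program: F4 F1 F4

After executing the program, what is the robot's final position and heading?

Answer: Final position: (x=7, y=0), facing North

Derivation:
Start: (x=7, y=5), facing North
  F4: move forward 4, now at (x=7, y=1)
  F1: move forward 1, now at (x=7, y=0)
  F4: move forward 0/4 (blocked), now at (x=7, y=0)
Final: (x=7, y=0), facing North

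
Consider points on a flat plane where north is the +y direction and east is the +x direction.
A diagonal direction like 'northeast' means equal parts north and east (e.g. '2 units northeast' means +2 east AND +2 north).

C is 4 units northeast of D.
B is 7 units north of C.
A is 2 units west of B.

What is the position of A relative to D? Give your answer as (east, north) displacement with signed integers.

Answer: A is at (east=2, north=11) relative to D.

Derivation:
Place D at the origin (east=0, north=0).
  C is 4 units northeast of D: delta (east=+4, north=+4); C at (east=4, north=4).
  B is 7 units north of C: delta (east=+0, north=+7); B at (east=4, north=11).
  A is 2 units west of B: delta (east=-2, north=+0); A at (east=2, north=11).
Therefore A relative to D: (east=2, north=11).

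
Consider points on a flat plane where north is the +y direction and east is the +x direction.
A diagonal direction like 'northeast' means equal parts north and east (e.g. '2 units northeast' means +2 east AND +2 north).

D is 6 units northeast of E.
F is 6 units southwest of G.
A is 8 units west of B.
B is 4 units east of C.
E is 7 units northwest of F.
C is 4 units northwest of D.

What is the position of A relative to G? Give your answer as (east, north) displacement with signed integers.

Place G at the origin (east=0, north=0).
  F is 6 units southwest of G: delta (east=-6, north=-6); F at (east=-6, north=-6).
  E is 7 units northwest of F: delta (east=-7, north=+7); E at (east=-13, north=1).
  D is 6 units northeast of E: delta (east=+6, north=+6); D at (east=-7, north=7).
  C is 4 units northwest of D: delta (east=-4, north=+4); C at (east=-11, north=11).
  B is 4 units east of C: delta (east=+4, north=+0); B at (east=-7, north=11).
  A is 8 units west of B: delta (east=-8, north=+0); A at (east=-15, north=11).
Therefore A relative to G: (east=-15, north=11).

Answer: A is at (east=-15, north=11) relative to G.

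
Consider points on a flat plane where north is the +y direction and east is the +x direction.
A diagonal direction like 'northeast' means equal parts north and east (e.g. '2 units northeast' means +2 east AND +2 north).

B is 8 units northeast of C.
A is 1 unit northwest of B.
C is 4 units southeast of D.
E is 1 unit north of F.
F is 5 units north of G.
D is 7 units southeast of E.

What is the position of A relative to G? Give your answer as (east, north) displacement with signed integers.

Place G at the origin (east=0, north=0).
  F is 5 units north of G: delta (east=+0, north=+5); F at (east=0, north=5).
  E is 1 unit north of F: delta (east=+0, north=+1); E at (east=0, north=6).
  D is 7 units southeast of E: delta (east=+7, north=-7); D at (east=7, north=-1).
  C is 4 units southeast of D: delta (east=+4, north=-4); C at (east=11, north=-5).
  B is 8 units northeast of C: delta (east=+8, north=+8); B at (east=19, north=3).
  A is 1 unit northwest of B: delta (east=-1, north=+1); A at (east=18, north=4).
Therefore A relative to G: (east=18, north=4).

Answer: A is at (east=18, north=4) relative to G.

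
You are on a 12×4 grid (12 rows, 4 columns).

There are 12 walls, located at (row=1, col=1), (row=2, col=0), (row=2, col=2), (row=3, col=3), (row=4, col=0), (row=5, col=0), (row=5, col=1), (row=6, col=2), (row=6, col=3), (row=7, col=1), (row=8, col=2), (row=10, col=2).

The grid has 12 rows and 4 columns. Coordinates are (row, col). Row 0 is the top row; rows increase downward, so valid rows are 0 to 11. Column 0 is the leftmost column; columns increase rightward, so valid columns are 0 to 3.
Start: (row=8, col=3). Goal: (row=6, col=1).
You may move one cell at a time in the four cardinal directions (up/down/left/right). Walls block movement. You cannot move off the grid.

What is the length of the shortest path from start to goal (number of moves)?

BFS from (row=8, col=3) until reaching (row=6, col=1):
  Distance 0: (row=8, col=3)
  Distance 1: (row=7, col=3), (row=9, col=3)
  Distance 2: (row=7, col=2), (row=9, col=2), (row=10, col=3)
  Distance 3: (row=9, col=1), (row=11, col=3)
  Distance 4: (row=8, col=1), (row=9, col=0), (row=10, col=1), (row=11, col=2)
  Distance 5: (row=8, col=0), (row=10, col=0), (row=11, col=1)
  Distance 6: (row=7, col=0), (row=11, col=0)
  Distance 7: (row=6, col=0)
  Distance 8: (row=6, col=1)  <- goal reached here
One shortest path (8 moves): (row=8, col=3) -> (row=9, col=3) -> (row=9, col=2) -> (row=9, col=1) -> (row=9, col=0) -> (row=8, col=0) -> (row=7, col=0) -> (row=6, col=0) -> (row=6, col=1)

Answer: Shortest path length: 8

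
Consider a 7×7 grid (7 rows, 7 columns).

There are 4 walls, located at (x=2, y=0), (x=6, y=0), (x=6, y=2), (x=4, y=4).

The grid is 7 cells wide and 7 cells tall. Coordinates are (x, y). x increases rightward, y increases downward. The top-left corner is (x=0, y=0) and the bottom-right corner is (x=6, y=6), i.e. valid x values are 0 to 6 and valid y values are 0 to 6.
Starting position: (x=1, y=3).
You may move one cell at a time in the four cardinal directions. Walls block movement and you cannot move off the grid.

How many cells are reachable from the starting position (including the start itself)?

BFS flood-fill from (x=1, y=3):
  Distance 0: (x=1, y=3)
  Distance 1: (x=1, y=2), (x=0, y=3), (x=2, y=3), (x=1, y=4)
  Distance 2: (x=1, y=1), (x=0, y=2), (x=2, y=2), (x=3, y=3), (x=0, y=4), (x=2, y=4), (x=1, y=5)
  Distance 3: (x=1, y=0), (x=0, y=1), (x=2, y=1), (x=3, y=2), (x=4, y=3), (x=3, y=4), (x=0, y=5), (x=2, y=5), (x=1, y=6)
  Distance 4: (x=0, y=0), (x=3, y=1), (x=4, y=2), (x=5, y=3), (x=3, y=5), (x=0, y=6), (x=2, y=6)
  Distance 5: (x=3, y=0), (x=4, y=1), (x=5, y=2), (x=6, y=3), (x=5, y=4), (x=4, y=5), (x=3, y=6)
  Distance 6: (x=4, y=0), (x=5, y=1), (x=6, y=4), (x=5, y=5), (x=4, y=6)
  Distance 7: (x=5, y=0), (x=6, y=1), (x=6, y=5), (x=5, y=6)
  Distance 8: (x=6, y=6)
Total reachable: 45 (grid has 45 open cells total)

Answer: Reachable cells: 45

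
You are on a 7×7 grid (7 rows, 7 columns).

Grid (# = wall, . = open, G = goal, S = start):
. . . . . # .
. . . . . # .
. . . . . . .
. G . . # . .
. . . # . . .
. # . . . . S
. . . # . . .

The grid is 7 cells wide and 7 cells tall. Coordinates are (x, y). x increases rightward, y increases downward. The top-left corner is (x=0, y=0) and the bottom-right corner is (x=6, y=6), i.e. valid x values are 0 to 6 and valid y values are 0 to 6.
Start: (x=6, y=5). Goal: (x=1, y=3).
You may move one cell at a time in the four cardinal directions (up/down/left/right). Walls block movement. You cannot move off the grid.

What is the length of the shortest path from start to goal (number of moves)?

BFS from (x=6, y=5) until reaching (x=1, y=3):
  Distance 0: (x=6, y=5)
  Distance 1: (x=6, y=4), (x=5, y=5), (x=6, y=6)
  Distance 2: (x=6, y=3), (x=5, y=4), (x=4, y=5), (x=5, y=6)
  Distance 3: (x=6, y=2), (x=5, y=3), (x=4, y=4), (x=3, y=5), (x=4, y=6)
  Distance 4: (x=6, y=1), (x=5, y=2), (x=2, y=5)
  Distance 5: (x=6, y=0), (x=4, y=2), (x=2, y=4), (x=2, y=6)
  Distance 6: (x=4, y=1), (x=3, y=2), (x=2, y=3), (x=1, y=4), (x=1, y=6)
  Distance 7: (x=4, y=0), (x=3, y=1), (x=2, y=2), (x=1, y=3), (x=3, y=3), (x=0, y=4), (x=0, y=6)  <- goal reached here
One shortest path (7 moves): (x=6, y=5) -> (x=5, y=5) -> (x=4, y=5) -> (x=3, y=5) -> (x=2, y=5) -> (x=2, y=4) -> (x=1, y=4) -> (x=1, y=3)

Answer: Shortest path length: 7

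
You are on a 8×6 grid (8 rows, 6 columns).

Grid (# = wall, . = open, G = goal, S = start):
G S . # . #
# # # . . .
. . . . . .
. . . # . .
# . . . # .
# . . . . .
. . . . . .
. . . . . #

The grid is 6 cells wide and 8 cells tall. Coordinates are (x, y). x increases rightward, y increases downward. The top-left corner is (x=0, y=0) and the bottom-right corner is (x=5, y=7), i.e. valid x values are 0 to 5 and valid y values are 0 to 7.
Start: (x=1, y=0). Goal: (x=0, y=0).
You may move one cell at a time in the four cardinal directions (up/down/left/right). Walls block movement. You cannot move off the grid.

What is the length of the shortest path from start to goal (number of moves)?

Answer: Shortest path length: 1

Derivation:
BFS from (x=1, y=0) until reaching (x=0, y=0):
  Distance 0: (x=1, y=0)
  Distance 1: (x=0, y=0), (x=2, y=0)  <- goal reached here
One shortest path (1 moves): (x=1, y=0) -> (x=0, y=0)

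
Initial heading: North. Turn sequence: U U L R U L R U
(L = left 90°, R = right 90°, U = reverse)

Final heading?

Answer: Final heading: North

Derivation:
Start: North
  U (U-turn (180°)) -> South
  U (U-turn (180°)) -> North
  L (left (90° counter-clockwise)) -> West
  R (right (90° clockwise)) -> North
  U (U-turn (180°)) -> South
  L (left (90° counter-clockwise)) -> East
  R (right (90° clockwise)) -> South
  U (U-turn (180°)) -> North
Final: North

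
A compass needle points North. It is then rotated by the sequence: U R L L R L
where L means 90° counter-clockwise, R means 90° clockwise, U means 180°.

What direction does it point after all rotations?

Start: North
  U (U-turn (180°)) -> South
  R (right (90° clockwise)) -> West
  L (left (90° counter-clockwise)) -> South
  L (left (90° counter-clockwise)) -> East
  R (right (90° clockwise)) -> South
  L (left (90° counter-clockwise)) -> East
Final: East

Answer: Final heading: East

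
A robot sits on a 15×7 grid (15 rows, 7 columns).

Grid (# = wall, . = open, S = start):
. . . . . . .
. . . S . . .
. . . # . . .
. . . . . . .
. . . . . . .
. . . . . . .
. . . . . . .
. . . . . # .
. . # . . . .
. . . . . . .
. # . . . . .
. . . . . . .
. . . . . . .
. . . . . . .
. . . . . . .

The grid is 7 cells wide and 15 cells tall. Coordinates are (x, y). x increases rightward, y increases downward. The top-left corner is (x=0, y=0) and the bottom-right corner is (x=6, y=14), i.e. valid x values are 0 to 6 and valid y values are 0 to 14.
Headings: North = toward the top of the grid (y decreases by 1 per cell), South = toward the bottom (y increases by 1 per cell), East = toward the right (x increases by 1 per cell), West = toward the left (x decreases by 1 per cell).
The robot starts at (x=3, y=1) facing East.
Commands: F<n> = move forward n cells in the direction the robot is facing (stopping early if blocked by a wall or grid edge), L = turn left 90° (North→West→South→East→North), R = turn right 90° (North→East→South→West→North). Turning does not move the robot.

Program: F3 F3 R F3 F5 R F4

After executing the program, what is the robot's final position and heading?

Answer: Final position: (x=2, y=9), facing West

Derivation:
Start: (x=3, y=1), facing East
  F3: move forward 3, now at (x=6, y=1)
  F3: move forward 0/3 (blocked), now at (x=6, y=1)
  R: turn right, now facing South
  F3: move forward 3, now at (x=6, y=4)
  F5: move forward 5, now at (x=6, y=9)
  R: turn right, now facing West
  F4: move forward 4, now at (x=2, y=9)
Final: (x=2, y=9), facing West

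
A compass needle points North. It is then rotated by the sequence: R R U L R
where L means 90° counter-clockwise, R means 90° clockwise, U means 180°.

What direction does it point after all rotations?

Answer: Final heading: North

Derivation:
Start: North
  R (right (90° clockwise)) -> East
  R (right (90° clockwise)) -> South
  U (U-turn (180°)) -> North
  L (left (90° counter-clockwise)) -> West
  R (right (90° clockwise)) -> North
Final: North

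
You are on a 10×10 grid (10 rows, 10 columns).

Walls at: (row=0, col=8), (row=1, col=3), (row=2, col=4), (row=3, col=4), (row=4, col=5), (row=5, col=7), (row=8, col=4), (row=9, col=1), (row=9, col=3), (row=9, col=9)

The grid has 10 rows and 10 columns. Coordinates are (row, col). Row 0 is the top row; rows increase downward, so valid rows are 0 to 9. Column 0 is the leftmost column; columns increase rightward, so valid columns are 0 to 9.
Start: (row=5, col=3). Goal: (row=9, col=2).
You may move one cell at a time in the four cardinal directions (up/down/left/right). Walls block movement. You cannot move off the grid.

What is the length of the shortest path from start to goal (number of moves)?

Answer: Shortest path length: 5

Derivation:
BFS from (row=5, col=3) until reaching (row=9, col=2):
  Distance 0: (row=5, col=3)
  Distance 1: (row=4, col=3), (row=5, col=2), (row=5, col=4), (row=6, col=3)
  Distance 2: (row=3, col=3), (row=4, col=2), (row=4, col=4), (row=5, col=1), (row=5, col=5), (row=6, col=2), (row=6, col=4), (row=7, col=3)
  Distance 3: (row=2, col=3), (row=3, col=2), (row=4, col=1), (row=5, col=0), (row=5, col=6), (row=6, col=1), (row=6, col=5), (row=7, col=2), (row=7, col=4), (row=8, col=3)
  Distance 4: (row=2, col=2), (row=3, col=1), (row=4, col=0), (row=4, col=6), (row=6, col=0), (row=6, col=6), (row=7, col=1), (row=7, col=5), (row=8, col=2)
  Distance 5: (row=1, col=2), (row=2, col=1), (row=3, col=0), (row=3, col=6), (row=4, col=7), (row=6, col=7), (row=7, col=0), (row=7, col=6), (row=8, col=1), (row=8, col=5), (row=9, col=2)  <- goal reached here
One shortest path (5 moves): (row=5, col=3) -> (row=5, col=2) -> (row=6, col=2) -> (row=7, col=2) -> (row=8, col=2) -> (row=9, col=2)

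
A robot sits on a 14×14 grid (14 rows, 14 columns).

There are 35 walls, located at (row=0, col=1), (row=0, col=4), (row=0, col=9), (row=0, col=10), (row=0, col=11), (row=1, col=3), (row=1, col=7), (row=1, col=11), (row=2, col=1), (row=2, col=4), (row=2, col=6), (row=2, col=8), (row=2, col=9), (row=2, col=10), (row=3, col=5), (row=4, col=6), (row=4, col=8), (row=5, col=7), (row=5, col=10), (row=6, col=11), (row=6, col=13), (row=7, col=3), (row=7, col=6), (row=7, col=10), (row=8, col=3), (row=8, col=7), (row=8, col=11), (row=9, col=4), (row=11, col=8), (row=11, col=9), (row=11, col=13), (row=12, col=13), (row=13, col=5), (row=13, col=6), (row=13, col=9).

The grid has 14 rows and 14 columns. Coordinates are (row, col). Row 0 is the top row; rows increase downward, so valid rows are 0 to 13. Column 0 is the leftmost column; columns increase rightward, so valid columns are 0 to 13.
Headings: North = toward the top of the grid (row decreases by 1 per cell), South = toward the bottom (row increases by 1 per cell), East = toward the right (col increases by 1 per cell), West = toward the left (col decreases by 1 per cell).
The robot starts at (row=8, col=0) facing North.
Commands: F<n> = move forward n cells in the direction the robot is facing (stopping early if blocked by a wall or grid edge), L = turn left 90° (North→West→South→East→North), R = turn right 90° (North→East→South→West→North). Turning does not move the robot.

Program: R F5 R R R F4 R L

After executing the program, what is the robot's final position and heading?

Answer: Final position: (row=4, col=2), facing North

Derivation:
Start: (row=8, col=0), facing North
  R: turn right, now facing East
  F5: move forward 2/5 (blocked), now at (row=8, col=2)
  R: turn right, now facing South
  R: turn right, now facing West
  R: turn right, now facing North
  F4: move forward 4, now at (row=4, col=2)
  R: turn right, now facing East
  L: turn left, now facing North
Final: (row=4, col=2), facing North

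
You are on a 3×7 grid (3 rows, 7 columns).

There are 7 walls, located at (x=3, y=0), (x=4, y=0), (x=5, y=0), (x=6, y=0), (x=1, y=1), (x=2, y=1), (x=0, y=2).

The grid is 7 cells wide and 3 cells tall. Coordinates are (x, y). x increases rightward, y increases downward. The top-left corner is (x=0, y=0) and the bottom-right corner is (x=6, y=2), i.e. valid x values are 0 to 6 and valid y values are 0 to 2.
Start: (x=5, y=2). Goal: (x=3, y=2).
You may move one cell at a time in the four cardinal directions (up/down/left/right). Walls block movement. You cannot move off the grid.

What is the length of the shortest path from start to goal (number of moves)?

Answer: Shortest path length: 2

Derivation:
BFS from (x=5, y=2) until reaching (x=3, y=2):
  Distance 0: (x=5, y=2)
  Distance 1: (x=5, y=1), (x=4, y=2), (x=6, y=2)
  Distance 2: (x=4, y=1), (x=6, y=1), (x=3, y=2)  <- goal reached here
One shortest path (2 moves): (x=5, y=2) -> (x=4, y=2) -> (x=3, y=2)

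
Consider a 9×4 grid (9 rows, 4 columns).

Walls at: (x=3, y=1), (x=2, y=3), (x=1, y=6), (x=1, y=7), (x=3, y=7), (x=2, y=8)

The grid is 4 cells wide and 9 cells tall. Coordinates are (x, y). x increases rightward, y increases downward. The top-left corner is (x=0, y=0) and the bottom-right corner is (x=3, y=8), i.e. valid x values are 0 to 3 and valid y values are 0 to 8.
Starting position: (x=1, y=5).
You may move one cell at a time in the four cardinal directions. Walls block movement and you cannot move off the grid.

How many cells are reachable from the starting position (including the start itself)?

Answer: Reachable cells: 29

Derivation:
BFS flood-fill from (x=1, y=5):
  Distance 0: (x=1, y=5)
  Distance 1: (x=1, y=4), (x=0, y=5), (x=2, y=5)
  Distance 2: (x=1, y=3), (x=0, y=4), (x=2, y=4), (x=3, y=5), (x=0, y=6), (x=2, y=6)
  Distance 3: (x=1, y=2), (x=0, y=3), (x=3, y=4), (x=3, y=6), (x=0, y=7), (x=2, y=7)
  Distance 4: (x=1, y=1), (x=0, y=2), (x=2, y=2), (x=3, y=3), (x=0, y=8)
  Distance 5: (x=1, y=0), (x=0, y=1), (x=2, y=1), (x=3, y=2), (x=1, y=8)
  Distance 6: (x=0, y=0), (x=2, y=0)
  Distance 7: (x=3, y=0)
Total reachable: 29 (grid has 30 open cells total)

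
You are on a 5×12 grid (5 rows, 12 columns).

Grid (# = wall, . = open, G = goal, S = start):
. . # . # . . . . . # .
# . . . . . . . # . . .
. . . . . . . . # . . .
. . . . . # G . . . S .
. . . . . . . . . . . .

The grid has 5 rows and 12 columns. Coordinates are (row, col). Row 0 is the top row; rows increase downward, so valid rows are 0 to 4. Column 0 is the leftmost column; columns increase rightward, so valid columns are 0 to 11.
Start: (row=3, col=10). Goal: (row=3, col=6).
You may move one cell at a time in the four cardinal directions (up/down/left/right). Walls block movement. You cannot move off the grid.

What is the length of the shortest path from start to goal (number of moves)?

Answer: Shortest path length: 4

Derivation:
BFS from (row=3, col=10) until reaching (row=3, col=6):
  Distance 0: (row=3, col=10)
  Distance 1: (row=2, col=10), (row=3, col=9), (row=3, col=11), (row=4, col=10)
  Distance 2: (row=1, col=10), (row=2, col=9), (row=2, col=11), (row=3, col=8), (row=4, col=9), (row=4, col=11)
  Distance 3: (row=1, col=9), (row=1, col=11), (row=3, col=7), (row=4, col=8)
  Distance 4: (row=0, col=9), (row=0, col=11), (row=2, col=7), (row=3, col=6), (row=4, col=7)  <- goal reached here
One shortest path (4 moves): (row=3, col=10) -> (row=3, col=9) -> (row=3, col=8) -> (row=3, col=7) -> (row=3, col=6)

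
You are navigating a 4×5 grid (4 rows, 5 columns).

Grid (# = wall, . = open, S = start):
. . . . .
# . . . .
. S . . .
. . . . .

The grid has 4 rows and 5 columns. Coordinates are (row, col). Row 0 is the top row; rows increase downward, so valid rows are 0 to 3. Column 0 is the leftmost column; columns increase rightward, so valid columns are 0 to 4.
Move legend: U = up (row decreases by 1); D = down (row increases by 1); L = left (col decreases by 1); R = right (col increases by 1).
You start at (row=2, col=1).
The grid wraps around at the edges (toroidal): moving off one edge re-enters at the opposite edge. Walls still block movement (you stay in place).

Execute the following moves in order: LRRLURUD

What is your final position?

Start: (row=2, col=1)
  L (left): (row=2, col=1) -> (row=2, col=0)
  R (right): (row=2, col=0) -> (row=2, col=1)
  R (right): (row=2, col=1) -> (row=2, col=2)
  L (left): (row=2, col=2) -> (row=2, col=1)
  U (up): (row=2, col=1) -> (row=1, col=1)
  R (right): (row=1, col=1) -> (row=1, col=2)
  U (up): (row=1, col=2) -> (row=0, col=2)
  D (down): (row=0, col=2) -> (row=1, col=2)
Final: (row=1, col=2)

Answer: Final position: (row=1, col=2)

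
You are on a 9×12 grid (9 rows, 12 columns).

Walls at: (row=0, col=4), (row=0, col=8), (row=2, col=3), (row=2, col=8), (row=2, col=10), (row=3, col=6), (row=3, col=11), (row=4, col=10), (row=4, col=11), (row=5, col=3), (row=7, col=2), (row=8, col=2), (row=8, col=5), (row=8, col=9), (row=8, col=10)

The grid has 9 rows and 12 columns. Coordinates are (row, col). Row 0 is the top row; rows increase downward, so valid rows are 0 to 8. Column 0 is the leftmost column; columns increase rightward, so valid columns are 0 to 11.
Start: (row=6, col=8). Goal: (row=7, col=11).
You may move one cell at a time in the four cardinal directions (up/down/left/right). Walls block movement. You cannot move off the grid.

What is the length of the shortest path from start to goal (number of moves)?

BFS from (row=6, col=8) until reaching (row=7, col=11):
  Distance 0: (row=6, col=8)
  Distance 1: (row=5, col=8), (row=6, col=7), (row=6, col=9), (row=7, col=8)
  Distance 2: (row=4, col=8), (row=5, col=7), (row=5, col=9), (row=6, col=6), (row=6, col=10), (row=7, col=7), (row=7, col=9), (row=8, col=8)
  Distance 3: (row=3, col=8), (row=4, col=7), (row=4, col=9), (row=5, col=6), (row=5, col=10), (row=6, col=5), (row=6, col=11), (row=7, col=6), (row=7, col=10), (row=8, col=7)
  Distance 4: (row=3, col=7), (row=3, col=9), (row=4, col=6), (row=5, col=5), (row=5, col=11), (row=6, col=4), (row=7, col=5), (row=7, col=11), (row=8, col=6)  <- goal reached here
One shortest path (4 moves): (row=6, col=8) -> (row=6, col=9) -> (row=6, col=10) -> (row=6, col=11) -> (row=7, col=11)

Answer: Shortest path length: 4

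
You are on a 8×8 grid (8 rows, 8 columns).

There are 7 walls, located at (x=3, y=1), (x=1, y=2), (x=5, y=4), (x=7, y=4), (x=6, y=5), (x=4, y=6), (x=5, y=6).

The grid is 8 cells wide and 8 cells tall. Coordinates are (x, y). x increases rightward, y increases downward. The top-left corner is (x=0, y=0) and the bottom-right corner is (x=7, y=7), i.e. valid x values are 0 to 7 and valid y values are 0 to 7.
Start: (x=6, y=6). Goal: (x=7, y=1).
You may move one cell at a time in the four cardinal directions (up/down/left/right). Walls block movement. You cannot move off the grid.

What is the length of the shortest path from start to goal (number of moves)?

Answer: Shortest path length: 14

Derivation:
BFS from (x=6, y=6) until reaching (x=7, y=1):
  Distance 0: (x=6, y=6)
  Distance 1: (x=7, y=6), (x=6, y=7)
  Distance 2: (x=7, y=5), (x=5, y=7), (x=7, y=7)
  Distance 3: (x=4, y=7)
  Distance 4: (x=3, y=7)
  Distance 5: (x=3, y=6), (x=2, y=7)
  Distance 6: (x=3, y=5), (x=2, y=6), (x=1, y=7)
  Distance 7: (x=3, y=4), (x=2, y=5), (x=4, y=5), (x=1, y=6), (x=0, y=7)
  Distance 8: (x=3, y=3), (x=2, y=4), (x=4, y=4), (x=1, y=5), (x=5, y=5), (x=0, y=6)
  Distance 9: (x=3, y=2), (x=2, y=3), (x=4, y=3), (x=1, y=4), (x=0, y=5)
  Distance 10: (x=2, y=2), (x=4, y=2), (x=1, y=3), (x=5, y=3), (x=0, y=4)
  Distance 11: (x=2, y=1), (x=4, y=1), (x=5, y=2), (x=0, y=3), (x=6, y=3)
  Distance 12: (x=2, y=0), (x=4, y=0), (x=1, y=1), (x=5, y=1), (x=0, y=2), (x=6, y=2), (x=7, y=3), (x=6, y=4)
  Distance 13: (x=1, y=0), (x=3, y=0), (x=5, y=0), (x=0, y=1), (x=6, y=1), (x=7, y=2)
  Distance 14: (x=0, y=0), (x=6, y=0), (x=7, y=1)  <- goal reached here
One shortest path (14 moves): (x=6, y=6) -> (x=6, y=7) -> (x=5, y=7) -> (x=4, y=7) -> (x=3, y=7) -> (x=3, y=6) -> (x=3, y=5) -> (x=4, y=5) -> (x=4, y=4) -> (x=4, y=3) -> (x=5, y=3) -> (x=6, y=3) -> (x=7, y=3) -> (x=7, y=2) -> (x=7, y=1)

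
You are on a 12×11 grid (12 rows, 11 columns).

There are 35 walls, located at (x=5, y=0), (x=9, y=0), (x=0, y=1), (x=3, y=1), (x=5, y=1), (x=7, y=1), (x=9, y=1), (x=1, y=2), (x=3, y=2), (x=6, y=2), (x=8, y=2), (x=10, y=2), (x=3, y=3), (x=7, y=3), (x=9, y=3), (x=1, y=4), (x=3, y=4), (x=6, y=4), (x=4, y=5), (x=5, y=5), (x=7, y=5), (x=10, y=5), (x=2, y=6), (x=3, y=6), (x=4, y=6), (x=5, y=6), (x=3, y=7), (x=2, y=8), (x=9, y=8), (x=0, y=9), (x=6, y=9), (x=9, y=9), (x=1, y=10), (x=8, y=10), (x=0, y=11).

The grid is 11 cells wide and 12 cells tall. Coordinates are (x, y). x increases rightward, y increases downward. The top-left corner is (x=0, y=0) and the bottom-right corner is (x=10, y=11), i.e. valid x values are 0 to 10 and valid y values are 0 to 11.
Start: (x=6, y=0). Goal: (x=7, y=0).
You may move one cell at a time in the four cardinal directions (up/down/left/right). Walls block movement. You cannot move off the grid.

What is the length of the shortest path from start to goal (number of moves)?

BFS from (x=6, y=0) until reaching (x=7, y=0):
  Distance 0: (x=6, y=0)
  Distance 1: (x=7, y=0), (x=6, y=1)  <- goal reached here
One shortest path (1 moves): (x=6, y=0) -> (x=7, y=0)

Answer: Shortest path length: 1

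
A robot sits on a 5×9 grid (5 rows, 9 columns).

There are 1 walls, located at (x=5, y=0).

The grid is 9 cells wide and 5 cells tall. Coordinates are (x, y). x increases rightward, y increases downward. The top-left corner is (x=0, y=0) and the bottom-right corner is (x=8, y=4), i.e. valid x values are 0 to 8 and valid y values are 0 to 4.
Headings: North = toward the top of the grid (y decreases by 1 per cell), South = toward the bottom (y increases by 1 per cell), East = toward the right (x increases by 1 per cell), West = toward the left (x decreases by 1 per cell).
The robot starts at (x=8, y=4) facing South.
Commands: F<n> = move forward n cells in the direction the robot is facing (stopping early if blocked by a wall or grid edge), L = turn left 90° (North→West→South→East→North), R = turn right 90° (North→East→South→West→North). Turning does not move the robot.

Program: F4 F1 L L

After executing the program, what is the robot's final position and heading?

Answer: Final position: (x=8, y=4), facing North

Derivation:
Start: (x=8, y=4), facing South
  F4: move forward 0/4 (blocked), now at (x=8, y=4)
  F1: move forward 0/1 (blocked), now at (x=8, y=4)
  L: turn left, now facing East
  L: turn left, now facing North
Final: (x=8, y=4), facing North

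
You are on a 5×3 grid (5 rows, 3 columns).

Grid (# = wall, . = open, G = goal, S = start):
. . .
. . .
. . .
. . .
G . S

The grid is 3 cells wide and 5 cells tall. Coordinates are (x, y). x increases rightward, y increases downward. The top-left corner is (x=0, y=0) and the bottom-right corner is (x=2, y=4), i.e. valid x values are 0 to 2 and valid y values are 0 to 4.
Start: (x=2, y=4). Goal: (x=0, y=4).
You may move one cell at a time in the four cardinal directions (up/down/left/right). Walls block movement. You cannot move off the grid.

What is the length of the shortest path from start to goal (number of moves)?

BFS from (x=2, y=4) until reaching (x=0, y=4):
  Distance 0: (x=2, y=4)
  Distance 1: (x=2, y=3), (x=1, y=4)
  Distance 2: (x=2, y=2), (x=1, y=3), (x=0, y=4)  <- goal reached here
One shortest path (2 moves): (x=2, y=4) -> (x=1, y=4) -> (x=0, y=4)

Answer: Shortest path length: 2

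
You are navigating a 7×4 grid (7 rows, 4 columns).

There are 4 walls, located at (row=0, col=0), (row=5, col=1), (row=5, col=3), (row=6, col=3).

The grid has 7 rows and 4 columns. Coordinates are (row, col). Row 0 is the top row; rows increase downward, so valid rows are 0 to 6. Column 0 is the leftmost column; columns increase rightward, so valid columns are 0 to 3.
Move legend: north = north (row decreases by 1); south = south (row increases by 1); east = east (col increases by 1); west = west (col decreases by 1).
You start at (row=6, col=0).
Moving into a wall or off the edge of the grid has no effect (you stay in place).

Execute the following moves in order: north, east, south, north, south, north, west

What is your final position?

Start: (row=6, col=0)
  north (north): (row=6, col=0) -> (row=5, col=0)
  east (east): blocked, stay at (row=5, col=0)
  south (south): (row=5, col=0) -> (row=6, col=0)
  north (north): (row=6, col=0) -> (row=5, col=0)
  south (south): (row=5, col=0) -> (row=6, col=0)
  north (north): (row=6, col=0) -> (row=5, col=0)
  west (west): blocked, stay at (row=5, col=0)
Final: (row=5, col=0)

Answer: Final position: (row=5, col=0)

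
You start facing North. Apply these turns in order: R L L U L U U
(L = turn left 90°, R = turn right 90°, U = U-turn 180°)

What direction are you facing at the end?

Start: North
  R (right (90° clockwise)) -> East
  L (left (90° counter-clockwise)) -> North
  L (left (90° counter-clockwise)) -> West
  U (U-turn (180°)) -> East
  L (left (90° counter-clockwise)) -> North
  U (U-turn (180°)) -> South
  U (U-turn (180°)) -> North
Final: North

Answer: Final heading: North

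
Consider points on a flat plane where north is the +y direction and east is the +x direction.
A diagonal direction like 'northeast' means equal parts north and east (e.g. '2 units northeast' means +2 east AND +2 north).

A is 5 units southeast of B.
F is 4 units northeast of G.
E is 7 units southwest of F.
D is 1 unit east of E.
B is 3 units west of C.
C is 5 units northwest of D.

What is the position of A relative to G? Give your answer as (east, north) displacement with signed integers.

Answer: A is at (east=-5, north=-3) relative to G.

Derivation:
Place G at the origin (east=0, north=0).
  F is 4 units northeast of G: delta (east=+4, north=+4); F at (east=4, north=4).
  E is 7 units southwest of F: delta (east=-7, north=-7); E at (east=-3, north=-3).
  D is 1 unit east of E: delta (east=+1, north=+0); D at (east=-2, north=-3).
  C is 5 units northwest of D: delta (east=-5, north=+5); C at (east=-7, north=2).
  B is 3 units west of C: delta (east=-3, north=+0); B at (east=-10, north=2).
  A is 5 units southeast of B: delta (east=+5, north=-5); A at (east=-5, north=-3).
Therefore A relative to G: (east=-5, north=-3).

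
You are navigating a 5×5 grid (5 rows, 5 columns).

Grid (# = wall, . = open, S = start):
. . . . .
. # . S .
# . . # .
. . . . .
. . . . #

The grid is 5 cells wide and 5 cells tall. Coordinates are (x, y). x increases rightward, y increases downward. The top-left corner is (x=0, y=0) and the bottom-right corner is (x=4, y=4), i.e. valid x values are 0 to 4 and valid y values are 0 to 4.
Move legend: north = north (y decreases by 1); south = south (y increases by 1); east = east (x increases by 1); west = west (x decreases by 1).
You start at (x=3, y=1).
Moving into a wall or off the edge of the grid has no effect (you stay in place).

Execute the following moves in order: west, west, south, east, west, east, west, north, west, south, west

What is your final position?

Answer: Final position: (x=0, y=3)

Derivation:
Start: (x=3, y=1)
  west (west): (x=3, y=1) -> (x=2, y=1)
  west (west): blocked, stay at (x=2, y=1)
  south (south): (x=2, y=1) -> (x=2, y=2)
  east (east): blocked, stay at (x=2, y=2)
  west (west): (x=2, y=2) -> (x=1, y=2)
  east (east): (x=1, y=2) -> (x=2, y=2)
  west (west): (x=2, y=2) -> (x=1, y=2)
  north (north): blocked, stay at (x=1, y=2)
  west (west): blocked, stay at (x=1, y=2)
  south (south): (x=1, y=2) -> (x=1, y=3)
  west (west): (x=1, y=3) -> (x=0, y=3)
Final: (x=0, y=3)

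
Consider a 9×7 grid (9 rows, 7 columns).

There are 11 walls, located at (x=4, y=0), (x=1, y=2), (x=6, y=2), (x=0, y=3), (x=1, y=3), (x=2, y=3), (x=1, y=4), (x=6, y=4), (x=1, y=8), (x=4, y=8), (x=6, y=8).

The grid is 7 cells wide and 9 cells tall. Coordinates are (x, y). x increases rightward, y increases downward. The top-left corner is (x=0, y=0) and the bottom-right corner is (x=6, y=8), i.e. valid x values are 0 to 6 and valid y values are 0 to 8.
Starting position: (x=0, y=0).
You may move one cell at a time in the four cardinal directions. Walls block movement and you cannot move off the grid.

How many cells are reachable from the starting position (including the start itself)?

Answer: Reachable cells: 52

Derivation:
BFS flood-fill from (x=0, y=0):
  Distance 0: (x=0, y=0)
  Distance 1: (x=1, y=0), (x=0, y=1)
  Distance 2: (x=2, y=0), (x=1, y=1), (x=0, y=2)
  Distance 3: (x=3, y=0), (x=2, y=1)
  Distance 4: (x=3, y=1), (x=2, y=2)
  Distance 5: (x=4, y=1), (x=3, y=2)
  Distance 6: (x=5, y=1), (x=4, y=2), (x=3, y=3)
  Distance 7: (x=5, y=0), (x=6, y=1), (x=5, y=2), (x=4, y=3), (x=3, y=4)
  Distance 8: (x=6, y=0), (x=5, y=3), (x=2, y=4), (x=4, y=4), (x=3, y=5)
  Distance 9: (x=6, y=3), (x=5, y=4), (x=2, y=5), (x=4, y=5), (x=3, y=6)
  Distance 10: (x=1, y=5), (x=5, y=5), (x=2, y=6), (x=4, y=6), (x=3, y=7)
  Distance 11: (x=0, y=5), (x=6, y=5), (x=1, y=6), (x=5, y=6), (x=2, y=7), (x=4, y=7), (x=3, y=8)
  Distance 12: (x=0, y=4), (x=0, y=6), (x=6, y=6), (x=1, y=7), (x=5, y=7), (x=2, y=8)
  Distance 13: (x=0, y=7), (x=6, y=7), (x=5, y=8)
  Distance 14: (x=0, y=8)
Total reachable: 52 (grid has 52 open cells total)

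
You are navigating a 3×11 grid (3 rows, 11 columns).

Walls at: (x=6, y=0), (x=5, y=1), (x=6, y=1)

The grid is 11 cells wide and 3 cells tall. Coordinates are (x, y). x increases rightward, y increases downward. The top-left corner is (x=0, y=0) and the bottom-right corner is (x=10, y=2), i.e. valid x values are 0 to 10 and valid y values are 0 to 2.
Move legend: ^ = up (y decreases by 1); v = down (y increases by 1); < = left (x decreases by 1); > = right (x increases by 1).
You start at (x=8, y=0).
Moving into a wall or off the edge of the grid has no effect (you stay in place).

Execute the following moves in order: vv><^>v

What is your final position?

Start: (x=8, y=0)
  v (down): (x=8, y=0) -> (x=8, y=1)
  v (down): (x=8, y=1) -> (x=8, y=2)
  > (right): (x=8, y=2) -> (x=9, y=2)
  < (left): (x=9, y=2) -> (x=8, y=2)
  ^ (up): (x=8, y=2) -> (x=8, y=1)
  > (right): (x=8, y=1) -> (x=9, y=1)
  v (down): (x=9, y=1) -> (x=9, y=2)
Final: (x=9, y=2)

Answer: Final position: (x=9, y=2)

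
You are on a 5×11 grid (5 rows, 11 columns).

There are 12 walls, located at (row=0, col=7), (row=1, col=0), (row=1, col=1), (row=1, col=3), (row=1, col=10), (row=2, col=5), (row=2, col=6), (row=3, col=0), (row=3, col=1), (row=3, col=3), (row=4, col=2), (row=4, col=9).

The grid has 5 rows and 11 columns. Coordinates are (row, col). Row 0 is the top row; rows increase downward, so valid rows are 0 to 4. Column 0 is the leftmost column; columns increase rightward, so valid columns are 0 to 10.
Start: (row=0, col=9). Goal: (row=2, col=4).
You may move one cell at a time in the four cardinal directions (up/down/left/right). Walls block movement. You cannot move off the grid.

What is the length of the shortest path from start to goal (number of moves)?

BFS from (row=0, col=9) until reaching (row=2, col=4):
  Distance 0: (row=0, col=9)
  Distance 1: (row=0, col=8), (row=0, col=10), (row=1, col=9)
  Distance 2: (row=1, col=8), (row=2, col=9)
  Distance 3: (row=1, col=7), (row=2, col=8), (row=2, col=10), (row=3, col=9)
  Distance 4: (row=1, col=6), (row=2, col=7), (row=3, col=8), (row=3, col=10)
  Distance 5: (row=0, col=6), (row=1, col=5), (row=3, col=7), (row=4, col=8), (row=4, col=10)
  Distance 6: (row=0, col=5), (row=1, col=4), (row=3, col=6), (row=4, col=7)
  Distance 7: (row=0, col=4), (row=2, col=4), (row=3, col=5), (row=4, col=6)  <- goal reached here
One shortest path (7 moves): (row=0, col=9) -> (row=0, col=8) -> (row=1, col=8) -> (row=1, col=7) -> (row=1, col=6) -> (row=1, col=5) -> (row=1, col=4) -> (row=2, col=4)

Answer: Shortest path length: 7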